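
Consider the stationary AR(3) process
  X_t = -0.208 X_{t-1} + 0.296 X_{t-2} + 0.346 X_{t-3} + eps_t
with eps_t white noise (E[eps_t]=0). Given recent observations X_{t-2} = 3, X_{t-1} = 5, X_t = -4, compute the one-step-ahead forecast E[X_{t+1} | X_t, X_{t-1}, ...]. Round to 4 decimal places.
E[X_{t+1} \mid \mathcal F_t] = 3.3500

For an AR(p) model X_t = c + sum_i phi_i X_{t-i} + eps_t, the
one-step-ahead conditional mean is
  E[X_{t+1} | X_t, ...] = c + sum_i phi_i X_{t+1-i}.
Substitute known values:
  E[X_{t+1} | ...] = (-0.208) * (-4) + (0.296) * (5) + (0.346) * (3)
                   = 3.3500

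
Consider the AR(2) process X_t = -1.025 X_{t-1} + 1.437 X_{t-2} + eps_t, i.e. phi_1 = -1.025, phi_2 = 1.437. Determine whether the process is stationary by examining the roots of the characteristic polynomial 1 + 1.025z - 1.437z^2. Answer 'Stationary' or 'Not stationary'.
\text{Not stationary}

The AR(p) characteristic polynomial is P(z) = 1 + 1.025z - 1.437z^2.
Stationarity requires all roots to lie outside the unit circle, i.e. |z| > 1 for every root.
Set 1 + (1.025) z + (-1.437) z^2 = 0, i.e. a z^2 + b z + c = 0 with a = -1.437, b = 1.025, c = 1.
Discriminant D = b^2 - 4ac = (1.025)^2 - 4*(-1.437)*1 = 1.050625 - (-5.748) = 6.798625.
D >= 0, so the roots are real: z = (-b +/- sqrt(D)) / (2a) = (-1.025 +/- 2.607417) / (-2.874).
  z_1 = (-1.025 + 2.607417) / (-2.874) = -0.5506,   |z_1| = 0.5506.
  z_2 = (-1.025 - 2.607417) / (-2.874) = 1.2639,   |z_2| = 1.2639.
Moduli of all roots: 0.5506, 1.2639.
All moduli strictly greater than 1? No.
Verdict: Not stationary.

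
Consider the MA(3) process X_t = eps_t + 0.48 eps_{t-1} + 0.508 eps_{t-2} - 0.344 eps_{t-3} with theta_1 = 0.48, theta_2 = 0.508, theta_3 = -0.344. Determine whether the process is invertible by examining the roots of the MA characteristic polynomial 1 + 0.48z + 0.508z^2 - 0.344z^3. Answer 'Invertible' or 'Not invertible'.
\text{Invertible}

The MA(q) characteristic polynomial is P(z) = 1 + 0.48z + 0.508z^2 - 0.344z^3.
Invertibility requires all roots to lie outside the unit circle, i.e. |z| > 1 for every root.
Degree 3: look for a simple real root z0 first, then factor out (1 - z/z0) and solve the remaining quadratic.
Testing z0 = 2.5: P(2.5) = 1 + (0.48)(2.5) + (0.508)(2.5)^2 + (-0.344)(2.5)^3
  = 1 + (1.2) + (3.175) + (-5.375) = 0.  So z_0 = 2.5 is a root, |z_0| = 2.5.
Divide out the factor (1 - 0.4 z) = (1 - z/z0) (since 1/z0 = 0.4):
  P(z) = (1 - 0.4 z)(1 + (0.88) z + (0.86) z^2)
  [check: z-coef 0.88 - (0.4) = 0.48; z^2-coef 0.86 - (0.4)(0.88) = 0.508; z^3-coef -(0.4)(0.86) = -0.344.]
Remaining roots from the quadratic factor 1 + (0.88) z + (0.86) z^2:
  Set 1 + (0.88) z + (0.86) z^2 = 0, i.e. a z^2 + b z + c = 0 with a = 0.86, b = 0.88, c = 1.
  Discriminant D = b^2 - 4ac = (0.88)^2 - 4*(0.86)*1 = 0.7744 - (3.44) = -2.6656.
  D < 0, so the roots are the complex-conjugate pair z = (-b +/- i sqrt(-D)) / (2a) = -0.5116 +/- 0.9492i.
  For a conjugate pair |z|^2 = z * conj(z) = (product of roots) = c/a = 1/(0.86) = 1.162791, so |z| = sqrt(1.162791) = 1.0783 for both roots.
Moduli of all roots: 2.5000, 1.0783, 1.0783.
All moduli strictly greater than 1? Yes.
Verdict: Invertible.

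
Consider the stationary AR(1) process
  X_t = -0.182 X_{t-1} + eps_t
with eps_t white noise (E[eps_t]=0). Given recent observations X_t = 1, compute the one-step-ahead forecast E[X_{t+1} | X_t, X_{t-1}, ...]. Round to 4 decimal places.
E[X_{t+1} \mid \mathcal F_t] = -0.1820

For an AR(p) model X_t = c + sum_i phi_i X_{t-i} + eps_t, the
one-step-ahead conditional mean is
  E[X_{t+1} | X_t, ...] = c + sum_i phi_i X_{t+1-i}.
Substitute known values:
  E[X_{t+1} | ...] = (-0.182) * (1)
                   = -0.1820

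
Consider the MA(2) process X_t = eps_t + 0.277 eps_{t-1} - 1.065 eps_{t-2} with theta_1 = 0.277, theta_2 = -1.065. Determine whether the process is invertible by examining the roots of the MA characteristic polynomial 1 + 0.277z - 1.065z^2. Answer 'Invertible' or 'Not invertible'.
\text{Not invertible}

The MA(q) characteristic polynomial is P(z) = 1 + 0.277z - 1.065z^2.
Invertibility requires all roots to lie outside the unit circle, i.e. |z| > 1 for every root.
Set 1 + (0.277) z + (-1.065) z^2 = 0, i.e. a z^2 + b z + c = 0 with a = -1.065, b = 0.277, c = 1.
Discriminant D = b^2 - 4ac = (0.277)^2 - 4*(-1.065)*1 = 0.076729 - (-4.26) = 4.336729.
D >= 0, so the roots are real: z = (-b +/- sqrt(D)) / (2a) = (-0.277 +/- 2.082481) / (-2.13).
  z_1 = (-0.277 + 2.082481) / (-2.13) = -0.8476,   |z_1| = 0.8476.
  z_2 = (-0.277 - 2.082481) / (-2.13) = 1.1077,   |z_2| = 1.1077.
Moduli of all roots: 0.8476, 1.1077.
All moduli strictly greater than 1? No.
Verdict: Not invertible.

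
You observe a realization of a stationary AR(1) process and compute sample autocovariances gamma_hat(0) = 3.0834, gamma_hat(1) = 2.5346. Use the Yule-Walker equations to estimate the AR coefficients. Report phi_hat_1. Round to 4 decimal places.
\hat\phi_{1} = 0.8220

The Yule-Walker equations for an AR(p) process read, in matrix form,
  Gamma_p phi = r_p,   with   (Gamma_p)_{ij} = gamma(|i - j|),
                       (r_p)_i = gamma(i),   i,j = 1..p.
Substitute the sample gammas (Toeplitz matrix and right-hand side of size 1):
  Gamma_p = [[3.0834]]
  r_p     = [2.5346]
With p = 1 this is the single equation gamma(0) phi_1 = gamma(1):
  phi_hat_1 = gamma(1) / gamma(0) = 2.5346 / 3.0834 = 0.8220.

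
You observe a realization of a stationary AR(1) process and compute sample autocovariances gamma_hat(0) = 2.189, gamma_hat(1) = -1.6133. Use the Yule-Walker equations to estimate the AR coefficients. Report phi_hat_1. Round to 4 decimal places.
\hat\phi_{1} = -0.7370

The Yule-Walker equations for an AR(p) process read, in matrix form,
  Gamma_p phi = r_p,   with   (Gamma_p)_{ij} = gamma(|i - j|),
                       (r_p)_i = gamma(i),   i,j = 1..p.
Substitute the sample gammas (Toeplitz matrix and right-hand side of size 1):
  Gamma_p = [[2.189]]
  r_p     = [-1.6133]
With p = 1 this is the single equation gamma(0) phi_1 = gamma(1):
  phi_hat_1 = gamma(1) / gamma(0) = -1.6133 / 2.189 = -0.7370.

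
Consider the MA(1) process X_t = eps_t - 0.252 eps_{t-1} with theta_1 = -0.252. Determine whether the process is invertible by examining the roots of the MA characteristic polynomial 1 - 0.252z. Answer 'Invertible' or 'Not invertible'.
\text{Invertible}

The MA(q) characteristic polynomial is P(z) = 1 - 0.252z.
Invertibility requires all roots to lie outside the unit circle, i.e. |z| > 1 for every root.
This is linear in z: 1 + (-0.252) z = 0  =>  z = -1/(-0.252) = 3.968254,  |z| = 3.968254.
Moduli of all roots: 3.9683.
All moduli strictly greater than 1? Yes.
Verdict: Invertible.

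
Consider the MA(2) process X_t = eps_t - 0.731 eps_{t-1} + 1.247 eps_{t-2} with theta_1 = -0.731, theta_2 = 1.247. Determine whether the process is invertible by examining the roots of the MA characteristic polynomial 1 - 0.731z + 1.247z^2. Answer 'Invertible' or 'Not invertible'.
\text{Not invertible}

The MA(q) characteristic polynomial is P(z) = 1 - 0.731z + 1.247z^2.
Invertibility requires all roots to lie outside the unit circle, i.e. |z| > 1 for every root.
Set 1 + (-0.731) z + (1.247) z^2 = 0, i.e. a z^2 + b z + c = 0 with a = 1.247, b = -0.731, c = 1.
Discriminant D = b^2 - 4ac = (-0.731)^2 - 4*(1.247)*1 = 0.534361 - (4.988) = -4.453639.
D < 0, so the roots are the complex-conjugate pair z = (-b +/- i sqrt(-D)) / (2a) = 0.2931 +/- 0.8462i.
For a conjugate pair |z|^2 = z * conj(z) = (product of roots) = c/a = 1/(1.247) = 0.801925, so |z| = sqrt(0.801925) = 0.8955 for both roots.
Moduli of all roots: 0.8955, 0.8955.
All moduli strictly greater than 1? No.
Verdict: Not invertible.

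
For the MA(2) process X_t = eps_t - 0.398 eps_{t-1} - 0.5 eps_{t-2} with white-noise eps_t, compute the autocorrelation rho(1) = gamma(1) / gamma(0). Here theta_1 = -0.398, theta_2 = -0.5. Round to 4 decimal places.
\rho(1) = -0.1413

For an MA(q) process with theta_0 = 1, the autocovariance is
  gamma(k) = sigma^2 * sum_{i=0..q-k} theta_i * theta_{i+k},
and rho(k) = gamma(k) / gamma(0). Sigma^2 cancels.
  numerator   = (1)*(-0.398) + (-0.398)*(-0.5) = -0.199.
  denominator = (1)^2 + (-0.398)^2 + (-0.5)^2 = 1.408404.
  rho(1) = -0.199 / 1.408404 = -0.1413.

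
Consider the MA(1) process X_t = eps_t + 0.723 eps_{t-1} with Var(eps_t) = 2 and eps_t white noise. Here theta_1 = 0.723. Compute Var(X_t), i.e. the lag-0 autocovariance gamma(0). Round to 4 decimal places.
\gamma(0) = 3.0455

For an MA(q) process X_t = eps_t + sum_i theta_i eps_{t-i} with
Var(eps_t) = sigma^2, the variance is
  gamma(0) = sigma^2 * (1 + sum_i theta_i^2).
  sum_i theta_i^2 = (0.723)^2 = 0.522729.
  gamma(0) = 2 * (1 + 0.522729) = 2 * 1.522729 = 3.045458, which rounds to 3.0455.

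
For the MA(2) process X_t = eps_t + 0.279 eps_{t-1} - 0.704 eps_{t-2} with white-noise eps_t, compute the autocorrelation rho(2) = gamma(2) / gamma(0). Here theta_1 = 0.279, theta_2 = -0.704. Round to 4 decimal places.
\rho(2) = -0.4474

For an MA(q) process with theta_0 = 1, the autocovariance is
  gamma(k) = sigma^2 * sum_{i=0..q-k} theta_i * theta_{i+k},
and rho(k) = gamma(k) / gamma(0). Sigma^2 cancels.
  numerator   = (1)*(-0.704) = -0.704.
  denominator = (1)^2 + (0.279)^2 + (-0.704)^2 = 1.573457.
  rho(2) = -0.704 / 1.573457 = -0.4474.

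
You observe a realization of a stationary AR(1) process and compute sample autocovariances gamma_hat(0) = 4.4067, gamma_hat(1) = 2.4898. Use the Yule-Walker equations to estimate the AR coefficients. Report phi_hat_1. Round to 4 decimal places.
\hat\phi_{1} = 0.5650

The Yule-Walker equations for an AR(p) process read, in matrix form,
  Gamma_p phi = r_p,   with   (Gamma_p)_{ij} = gamma(|i - j|),
                       (r_p)_i = gamma(i),   i,j = 1..p.
Substitute the sample gammas (Toeplitz matrix and right-hand side of size 1):
  Gamma_p = [[4.4067]]
  r_p     = [2.4898]
With p = 1 this is the single equation gamma(0) phi_1 = gamma(1):
  phi_hat_1 = gamma(1) / gamma(0) = 2.4898 / 4.4067 = 0.5650.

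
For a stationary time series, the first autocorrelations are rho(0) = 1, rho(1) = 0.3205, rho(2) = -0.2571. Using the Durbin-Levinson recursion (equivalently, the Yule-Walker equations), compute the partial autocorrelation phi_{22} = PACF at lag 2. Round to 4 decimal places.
\phi_{22} = -0.4010

The PACF at lag k is phi_{kk}, the last component of the solution
to the Yule-Walker system G_k phi = r_k where
  (G_k)_{ij} = rho(|i - j|), (r_k)_i = rho(i), i,j = 1..k.
Equivalently, Durbin-Levinson gives phi_{kk} iteratively:
  phi_{11} = rho(1)
  phi_{kk} = [rho(k) - sum_{j=1..k-1} phi_{k-1,j} rho(k-j)]
            / [1 - sum_{j=1..k-1} phi_{k-1,j} rho(j)],
  phi_{k,j} = phi_{k-1,j} - phi_{kk} phi_{k-1,k-j},  j = 1..k-1.
Step k = 1:
  phi_11 = rho(1) = 0.3205.
Step k = 2:
  phi_22 = [rho(2) - phi_11 rho(1)] / [1 - phi_11 rho(1)] = [-0.2571 - (0.3205)(0.3205)] / [1 - (0.3205)(0.3205)]
         = -0.35982025 / 0.89727975 = -0.401.
Therefore phi_{22} = -0.4010.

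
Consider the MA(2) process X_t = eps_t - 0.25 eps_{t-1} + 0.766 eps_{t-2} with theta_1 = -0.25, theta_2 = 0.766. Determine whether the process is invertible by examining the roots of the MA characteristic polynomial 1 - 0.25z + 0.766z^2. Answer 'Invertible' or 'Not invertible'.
\text{Invertible}

The MA(q) characteristic polynomial is P(z) = 1 - 0.25z + 0.766z^2.
Invertibility requires all roots to lie outside the unit circle, i.e. |z| > 1 for every root.
Set 1 + (-0.25) z + (0.766) z^2 = 0, i.e. a z^2 + b z + c = 0 with a = 0.766, b = -0.25, c = 1.
Discriminant D = b^2 - 4ac = (-0.25)^2 - 4*(0.766)*1 = 0.0625 - (3.064) = -3.0015.
D < 0, so the roots are the complex-conjugate pair z = (-b +/- i sqrt(-D)) / (2a) = 0.1632 +/- 1.1309i.
For a conjugate pair |z|^2 = z * conj(z) = (product of roots) = c/a = 1/(0.766) = 1.305483, so |z| = sqrt(1.305483) = 1.1426 for both roots.
Moduli of all roots: 1.1426, 1.1426.
All moduli strictly greater than 1? Yes.
Verdict: Invertible.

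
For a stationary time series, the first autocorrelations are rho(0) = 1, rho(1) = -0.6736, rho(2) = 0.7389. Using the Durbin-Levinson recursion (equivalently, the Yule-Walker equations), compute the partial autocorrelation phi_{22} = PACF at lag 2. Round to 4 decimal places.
\phi_{22} = 0.5220

The PACF at lag k is phi_{kk}, the last component of the solution
to the Yule-Walker system G_k phi = r_k where
  (G_k)_{ij} = rho(|i - j|), (r_k)_i = rho(i), i,j = 1..k.
Equivalently, Durbin-Levinson gives phi_{kk} iteratively:
  phi_{11} = rho(1)
  phi_{kk} = [rho(k) - sum_{j=1..k-1} phi_{k-1,j} rho(k-j)]
            / [1 - sum_{j=1..k-1} phi_{k-1,j} rho(j)],
  phi_{k,j} = phi_{k-1,j} - phi_{kk} phi_{k-1,k-j},  j = 1..k-1.
Step k = 1:
  phi_11 = rho(1) = -0.6736.
Step k = 2:
  phi_22 = [rho(2) - phi_11 rho(1)] / [1 - phi_11 rho(1)] = [0.7389 - (-0.6736)(-0.6736)] / [1 - (-0.6736)(-0.6736)]
         = 0.28516304 / 0.54626304 = 0.522.
Therefore phi_{22} = 0.5220.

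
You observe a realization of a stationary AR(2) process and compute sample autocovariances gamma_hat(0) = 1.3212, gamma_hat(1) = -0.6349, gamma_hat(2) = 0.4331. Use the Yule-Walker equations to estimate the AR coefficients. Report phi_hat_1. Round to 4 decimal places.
\hat\phi_{1} = -0.4200

The Yule-Walker equations for an AR(p) process read, in matrix form,
  Gamma_p phi = r_p,   with   (Gamma_p)_{ij} = gamma(|i - j|),
                       (r_p)_i = gamma(i),   i,j = 1..p.
Substitute the sample gammas (Toeplitz matrix and right-hand side of size 2):
  Gamma_p = [[1.3212, -0.6349], [-0.6349, 1.3212]]
  r_p     = [-0.6349, 0.4331]
Written out:
  1.3212 phi_1 - 0.6349 phi_2 = -0.6349
  -0.6349 phi_1 + 1.3212 phi_2 = 0.4331
Solve by Cramer's rule:
  det = gamma(0)^2 - gamma(1)^2 = (1.3212)^2 - (-0.6349)^2 = 1.74556944 - 0.40309801 = 1.34247143
  phi_hat_1 = [gamma(1) gamma(0) - gamma(1) gamma(2)] / det = [(-0.6349)(1.3212) - (-0.6349)(0.4331)] / 1.34247143 = -0.56385469 / 1.34247143 = -0.42
  phi_hat_2 = [gamma(0) gamma(2) - gamma(1)^2] / det = [(1.3212)(0.4331) - (-0.6349)^2] / 1.34247143 = 0.16911371 / 1.34247143 = 0.126
So phi_hat = [-0.4200, 0.1260].
Therefore phi_hat_1 = -0.4200.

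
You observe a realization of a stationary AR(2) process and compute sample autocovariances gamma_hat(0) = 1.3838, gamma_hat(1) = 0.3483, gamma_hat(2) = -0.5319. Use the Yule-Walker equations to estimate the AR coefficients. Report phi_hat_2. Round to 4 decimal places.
\hat\phi_{2} = -0.4780

The Yule-Walker equations for an AR(p) process read, in matrix form,
  Gamma_p phi = r_p,   with   (Gamma_p)_{ij} = gamma(|i - j|),
                       (r_p)_i = gamma(i),   i,j = 1..p.
Substitute the sample gammas (Toeplitz matrix and right-hand side of size 2):
  Gamma_p = [[1.3838, 0.3483], [0.3483, 1.3838]]
  r_p     = [0.3483, -0.5319]
Written out:
  1.3838 phi_1 + 0.3483 phi_2 = 0.3483
  0.3483 phi_1 + 1.3838 phi_2 = -0.5319
Solve by Cramer's rule:
  det = gamma(0)^2 - gamma(1)^2 = (1.3838)^2 - (0.3483)^2 = 1.91490244 - 0.12131289 = 1.79358955
  phi_hat_1 = [gamma(1) gamma(0) - gamma(1) gamma(2)] / det = [(0.3483)(1.3838) - (0.3483)(-0.5319)] / 1.79358955 = 0.66723831 / 1.79358955 = 0.372
  phi_hat_2 = [gamma(0) gamma(2) - gamma(1)^2] / det = [(1.3838)(-0.5319) - (0.3483)^2] / 1.79358955 = -0.85735611 / 1.79358955 = -0.478
So phi_hat = [0.3720, -0.4780].
Therefore phi_hat_2 = -0.4780.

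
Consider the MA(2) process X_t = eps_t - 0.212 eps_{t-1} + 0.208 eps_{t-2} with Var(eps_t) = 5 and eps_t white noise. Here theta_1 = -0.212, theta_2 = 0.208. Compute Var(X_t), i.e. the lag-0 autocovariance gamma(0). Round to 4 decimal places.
\gamma(0) = 5.4410

For an MA(q) process X_t = eps_t + sum_i theta_i eps_{t-i} with
Var(eps_t) = sigma^2, the variance is
  gamma(0) = sigma^2 * (1 + sum_i theta_i^2).
  sum_i theta_i^2 = (-0.212)^2 + (0.208)^2 = 0.044944 + 0.043264 = 0.088208.
  gamma(0) = 5 * (1 + 0.088208) = 5 * 1.088208 = 5.44104, which rounds to 5.4410.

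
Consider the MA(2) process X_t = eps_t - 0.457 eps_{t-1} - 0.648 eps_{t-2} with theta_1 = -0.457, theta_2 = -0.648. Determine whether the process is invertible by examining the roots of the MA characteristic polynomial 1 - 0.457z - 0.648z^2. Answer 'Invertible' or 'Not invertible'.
\text{Not invertible}

The MA(q) characteristic polynomial is P(z) = 1 - 0.457z - 0.648z^2.
Invertibility requires all roots to lie outside the unit circle, i.e. |z| > 1 for every root.
Set 1 + (-0.457) z + (-0.648) z^2 = 0, i.e. a z^2 + b z + c = 0 with a = -0.648, b = -0.457, c = 1.
Discriminant D = b^2 - 4ac = (-0.457)^2 - 4*(-0.648)*1 = 0.208849 - (-2.592) = 2.800849.
D >= 0, so the roots are real: z = (-b +/- sqrt(D)) / (2a) = (0.457 +/- 1.673574) / (-1.296).
  z_1 = (0.457 + 1.673574) / (-1.296) = -1.644,   |z_1| = 1.644.
  z_2 = (0.457 - 1.673574) / (-1.296) = 0.9387,   |z_2| = 0.9387.
Moduli of all roots: 1.6440, 0.9387.
All moduli strictly greater than 1? No.
Verdict: Not invertible.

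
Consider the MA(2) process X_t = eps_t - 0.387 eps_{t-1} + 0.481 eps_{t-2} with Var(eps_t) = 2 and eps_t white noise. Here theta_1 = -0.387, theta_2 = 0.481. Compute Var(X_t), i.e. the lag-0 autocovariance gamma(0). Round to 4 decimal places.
\gamma(0) = 2.7623

For an MA(q) process X_t = eps_t + sum_i theta_i eps_{t-i} with
Var(eps_t) = sigma^2, the variance is
  gamma(0) = sigma^2 * (1 + sum_i theta_i^2).
  sum_i theta_i^2 = (-0.387)^2 + (0.481)^2 = 0.149769 + 0.231361 = 0.38113.
  gamma(0) = 2 * (1 + 0.38113) = 2 * 1.38113 = 2.76226, which rounds to 2.7623.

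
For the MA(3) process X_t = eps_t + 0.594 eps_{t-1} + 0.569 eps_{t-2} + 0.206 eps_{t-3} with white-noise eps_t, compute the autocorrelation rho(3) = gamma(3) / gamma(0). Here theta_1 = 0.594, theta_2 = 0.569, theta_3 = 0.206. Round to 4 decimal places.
\rho(3) = 0.1198

For an MA(q) process with theta_0 = 1, the autocovariance is
  gamma(k) = sigma^2 * sum_{i=0..q-k} theta_i * theta_{i+k},
and rho(k) = gamma(k) / gamma(0). Sigma^2 cancels.
  numerator   = (1)*(0.206) = 0.206.
  denominator = (1)^2 + (0.594)^2 + (0.569)^2 + (0.206)^2 = 1.719033.
  rho(3) = 0.206 / 1.719033 = 0.1198.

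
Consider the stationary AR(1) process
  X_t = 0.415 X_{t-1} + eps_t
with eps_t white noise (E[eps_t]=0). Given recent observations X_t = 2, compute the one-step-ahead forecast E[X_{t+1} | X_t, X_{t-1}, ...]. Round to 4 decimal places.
E[X_{t+1} \mid \mathcal F_t] = 0.8300

For an AR(p) model X_t = c + sum_i phi_i X_{t-i} + eps_t, the
one-step-ahead conditional mean is
  E[X_{t+1} | X_t, ...] = c + sum_i phi_i X_{t+1-i}.
Substitute known values:
  E[X_{t+1} | ...] = (0.415) * (2)
                   = 0.8300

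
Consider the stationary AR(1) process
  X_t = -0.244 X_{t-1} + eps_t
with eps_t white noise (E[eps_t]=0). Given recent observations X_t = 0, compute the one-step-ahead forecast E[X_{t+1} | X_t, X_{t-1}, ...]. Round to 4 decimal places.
E[X_{t+1} \mid \mathcal F_t] = 0.0000

For an AR(p) model X_t = c + sum_i phi_i X_{t-i} + eps_t, the
one-step-ahead conditional mean is
  E[X_{t+1} | X_t, ...] = c + sum_i phi_i X_{t+1-i}.
Substitute known values:
  E[X_{t+1} | ...] = (-0.244) * (0)
                   = 0.0000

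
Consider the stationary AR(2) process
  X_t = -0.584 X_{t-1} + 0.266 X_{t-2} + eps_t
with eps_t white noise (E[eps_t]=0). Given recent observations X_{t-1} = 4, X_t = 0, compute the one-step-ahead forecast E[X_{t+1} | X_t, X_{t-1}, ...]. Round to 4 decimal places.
E[X_{t+1} \mid \mathcal F_t] = 1.0640

For an AR(p) model X_t = c + sum_i phi_i X_{t-i} + eps_t, the
one-step-ahead conditional mean is
  E[X_{t+1} | X_t, ...] = c + sum_i phi_i X_{t+1-i}.
Substitute known values:
  E[X_{t+1} | ...] = (-0.584) * (0) + (0.266) * (4)
                   = 1.0640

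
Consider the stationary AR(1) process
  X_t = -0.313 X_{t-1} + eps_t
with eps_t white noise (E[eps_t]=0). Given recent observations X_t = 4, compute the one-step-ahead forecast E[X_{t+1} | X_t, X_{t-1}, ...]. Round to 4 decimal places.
E[X_{t+1} \mid \mathcal F_t] = -1.2520

For an AR(p) model X_t = c + sum_i phi_i X_{t-i} + eps_t, the
one-step-ahead conditional mean is
  E[X_{t+1} | X_t, ...] = c + sum_i phi_i X_{t+1-i}.
Substitute known values:
  E[X_{t+1} | ...] = (-0.313) * (4)
                   = -1.2520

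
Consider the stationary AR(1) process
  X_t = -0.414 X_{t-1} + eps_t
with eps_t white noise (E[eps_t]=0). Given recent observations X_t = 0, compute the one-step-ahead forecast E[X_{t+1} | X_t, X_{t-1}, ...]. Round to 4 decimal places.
E[X_{t+1} \mid \mathcal F_t] = 0.0000

For an AR(p) model X_t = c + sum_i phi_i X_{t-i} + eps_t, the
one-step-ahead conditional mean is
  E[X_{t+1} | X_t, ...] = c + sum_i phi_i X_{t+1-i}.
Substitute known values:
  E[X_{t+1} | ...] = (-0.414) * (0)
                   = 0.0000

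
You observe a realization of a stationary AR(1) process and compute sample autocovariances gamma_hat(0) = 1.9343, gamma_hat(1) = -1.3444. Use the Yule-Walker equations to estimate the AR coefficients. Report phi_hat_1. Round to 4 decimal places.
\hat\phi_{1} = -0.6950

The Yule-Walker equations for an AR(p) process read, in matrix form,
  Gamma_p phi = r_p,   with   (Gamma_p)_{ij} = gamma(|i - j|),
                       (r_p)_i = gamma(i),   i,j = 1..p.
Substitute the sample gammas (Toeplitz matrix and right-hand side of size 1):
  Gamma_p = [[1.9343]]
  r_p     = [-1.3444]
With p = 1 this is the single equation gamma(0) phi_1 = gamma(1):
  phi_hat_1 = gamma(1) / gamma(0) = -1.3444 / 1.9343 = -0.6950.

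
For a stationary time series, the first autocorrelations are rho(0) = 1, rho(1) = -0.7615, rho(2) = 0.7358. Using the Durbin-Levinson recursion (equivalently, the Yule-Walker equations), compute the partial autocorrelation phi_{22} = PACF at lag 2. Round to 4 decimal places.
\phi_{22} = 0.3711

The PACF at lag k is phi_{kk}, the last component of the solution
to the Yule-Walker system G_k phi = r_k where
  (G_k)_{ij} = rho(|i - j|), (r_k)_i = rho(i), i,j = 1..k.
Equivalently, Durbin-Levinson gives phi_{kk} iteratively:
  phi_{11} = rho(1)
  phi_{kk} = [rho(k) - sum_{j=1..k-1} phi_{k-1,j} rho(k-j)]
            / [1 - sum_{j=1..k-1} phi_{k-1,j} rho(j)],
  phi_{k,j} = phi_{k-1,j} - phi_{kk} phi_{k-1,k-j},  j = 1..k-1.
Step k = 1:
  phi_11 = rho(1) = -0.7615.
Step k = 2:
  phi_22 = [rho(2) - phi_11 rho(1)] / [1 - phi_11 rho(1)] = [0.7358 - (-0.7615)(-0.7615)] / [1 - (-0.7615)(-0.7615)]
         = 0.15591775 / 0.42011775 = 0.3711.
Therefore phi_{22} = 0.3711.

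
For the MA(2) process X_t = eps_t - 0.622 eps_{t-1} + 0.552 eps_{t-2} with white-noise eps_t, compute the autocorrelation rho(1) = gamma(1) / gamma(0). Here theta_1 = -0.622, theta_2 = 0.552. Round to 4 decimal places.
\rho(1) = -0.5707

For an MA(q) process with theta_0 = 1, the autocovariance is
  gamma(k) = sigma^2 * sum_{i=0..q-k} theta_i * theta_{i+k},
and rho(k) = gamma(k) / gamma(0). Sigma^2 cancels.
  numerator   = (1)*(-0.622) + (-0.622)*(0.552) = -0.965344.
  denominator = (1)^2 + (-0.622)^2 + (0.552)^2 = 1.691588.
  rho(1) = -0.965344 / 1.691588 = -0.5707.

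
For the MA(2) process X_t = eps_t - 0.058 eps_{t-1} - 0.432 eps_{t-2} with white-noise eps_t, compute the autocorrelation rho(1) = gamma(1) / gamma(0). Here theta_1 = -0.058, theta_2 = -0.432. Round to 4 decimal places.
\rho(1) = -0.0277

For an MA(q) process with theta_0 = 1, the autocovariance is
  gamma(k) = sigma^2 * sum_{i=0..q-k} theta_i * theta_{i+k},
and rho(k) = gamma(k) / gamma(0). Sigma^2 cancels.
  numerator   = (1)*(-0.058) + (-0.058)*(-0.432) = -0.032944.
  denominator = (1)^2 + (-0.058)^2 + (-0.432)^2 = 1.189988.
  rho(1) = -0.032944 / 1.189988 = -0.0277.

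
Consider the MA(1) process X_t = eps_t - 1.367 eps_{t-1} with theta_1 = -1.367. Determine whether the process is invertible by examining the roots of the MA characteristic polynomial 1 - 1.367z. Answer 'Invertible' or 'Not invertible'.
\text{Not invertible}

The MA(q) characteristic polynomial is P(z) = 1 - 1.367z.
Invertibility requires all roots to lie outside the unit circle, i.e. |z| > 1 for every root.
This is linear in z: 1 + (-1.367) z = 0  =>  z = -1/(-1.367) = 0.731529,  |z| = 0.731529.
Moduli of all roots: 0.7315.
All moduli strictly greater than 1? No.
Verdict: Not invertible.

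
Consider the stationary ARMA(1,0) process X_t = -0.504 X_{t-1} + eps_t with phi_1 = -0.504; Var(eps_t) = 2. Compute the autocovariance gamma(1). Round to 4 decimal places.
\gamma(1) = -1.3512

Multiply the model equation by X_{t-k} and take expectations. With theta_0 = psi_0 = 1 and psi_j the MA(infinity) weights, this gives
  gamma(k) - sum_i phi_i gamma(k-i) = c_k,
  c_k = sigma^2 * sum_{j=k..q} theta_j psi_{j-k}   (c_k = 0 for k > q),
using gamma(-m) = gamma(m).
Pure AR (q = 0): c_0 = sigma^2 = 2, c_k = 0 for k >= 1.
Equations for k = 0 and k = 1 (AR order 1):
  gamma(0) = phi_1 gamma(1) + c_0
  gamma(1) = phi_1 gamma(0) + c_1
Substituting the second into the first: gamma(0) (1 - phi_1^2) = c_0 + phi_1 c_1, so
  gamma(0) = c_0 / (1 - phi_1^2) = 2 / (1 - (-0.504)^2) = 2 / 0.745984 = 2.681023.
  gamma(1) = phi_1 gamma(0) = (-0.504)(2.681023) = -1.351235.
Therefore gamma(1) = -1.3512 (to 4 decimal places).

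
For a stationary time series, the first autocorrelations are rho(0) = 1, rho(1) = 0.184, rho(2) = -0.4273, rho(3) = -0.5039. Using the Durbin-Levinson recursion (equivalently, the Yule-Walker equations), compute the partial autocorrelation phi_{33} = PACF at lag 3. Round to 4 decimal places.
\phi_{33} = -0.4020

The PACF at lag k is phi_{kk}, the last component of the solution
to the Yule-Walker system G_k phi = r_k where
  (G_k)_{ij} = rho(|i - j|), (r_k)_i = rho(i), i,j = 1..k.
Equivalently, Durbin-Levinson gives phi_{kk} iteratively:
  phi_{11} = rho(1)
  phi_{kk} = [rho(k) - sum_{j=1..k-1} phi_{k-1,j} rho(k-j)]
            / [1 - sum_{j=1..k-1} phi_{k-1,j} rho(j)],
  phi_{k,j} = phi_{k-1,j} - phi_{kk} phi_{k-1,k-j},  j = 1..k-1.
Step k = 1:
  phi_11 = rho(1) = 0.184.
Step k = 2:
  phi_22 = [rho(2) - phi_11 rho(1)] / [1 - phi_11 rho(1)] = [-0.4273 - (0.184)(0.184)] / [1 - (0.184)(0.184)]
         = -0.461156 / 0.966144 = -0.477316.
  Update: phi_21 = phi_11 - phi_22 phi_11 = 0.184 - (-0.477316)(0.184) = 0.271826.
Step k = 3:
  phi_33 = [rho(3) - phi_21 rho(2) - phi_22 rho(1)] / [1 - phi_21 rho(1) - phi_22 rho(2)]
    numerator   = -0.5039 - (0.271826)(-0.4273) - (-0.477316)(0.184) = -0.29992254
    denominator = 1 - (0.271826)(0.184) - (-0.477316)(-0.4273) = 0.74602686
  phi_33 = -0.29992254 / 0.74602686 = -0.402.
Therefore phi_{33} = -0.4020.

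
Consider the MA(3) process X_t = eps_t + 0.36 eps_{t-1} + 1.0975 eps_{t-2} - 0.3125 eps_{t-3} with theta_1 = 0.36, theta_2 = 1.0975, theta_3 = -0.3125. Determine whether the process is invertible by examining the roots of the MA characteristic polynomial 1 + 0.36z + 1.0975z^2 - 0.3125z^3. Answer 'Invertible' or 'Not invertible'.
\text{Not invertible}

The MA(q) characteristic polynomial is P(z) = 1 + 0.36z + 1.0975z^2 - 0.3125z^3.
Invertibility requires all roots to lie outside the unit circle, i.e. |z| > 1 for every root.
Degree 3: look for a simple real root z0 first, then factor out (1 - z/z0) and solve the remaining quadratic.
Testing z0 = 4: P(4) = 1 + (0.36)(4) + (1.0975)(4)^2 + (-0.3125)(4)^3
  = 1 + (1.44) + (17.56) + (-20) = 0.  So z_0 = 4 is a root, |z_0| = 4.
Divide out the factor (1 - 0.25 z) = (1 - z/z0) (since 1/z0 = 0.25):
  P(z) = (1 - 0.25 z)(1 + (0.61) z + (1.25) z^2)
  [check: z-coef 0.61 - (0.25) = 0.36; z^2-coef 1.25 - (0.25)(0.61) = 1.0975; z^3-coef -(0.25)(1.25) = -0.3125.]
Remaining roots from the quadratic factor 1 + (0.61) z + (1.25) z^2:
  Set 1 + (0.61) z + (1.25) z^2 = 0, i.e. a z^2 + b z + c = 0 with a = 1.25, b = 0.61, c = 1.
  Discriminant D = b^2 - 4ac = (0.61)^2 - 4*(1.25)*1 = 0.3721 - (5) = -4.6279.
  D < 0, so the roots are the complex-conjugate pair z = (-b +/- i sqrt(-D)) / (2a) = -0.244 +/- 0.8605i.
  For a conjugate pair |z|^2 = z * conj(z) = (product of roots) = c/a = 1/(1.25) = 0.8, so |z| = sqrt(0.8) = 0.8944 for both roots.
Moduli of all roots: 4.0000, 0.8944, 0.8944.
All moduli strictly greater than 1? No.
Verdict: Not invertible.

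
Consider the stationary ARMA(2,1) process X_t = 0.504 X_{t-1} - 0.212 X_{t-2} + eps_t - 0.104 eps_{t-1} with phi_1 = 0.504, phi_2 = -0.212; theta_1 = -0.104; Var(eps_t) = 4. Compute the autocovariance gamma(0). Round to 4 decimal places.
\gamma(0) = 4.6807

Multiply the model equation by X_{t-k} and take expectations. With theta_0 = psi_0 = 1 and psi_j the MA(infinity) weights, this gives
  gamma(k) - sum_i phi_i gamma(k-i) = c_k,
  c_k = sigma^2 * sum_{j=k..q} theta_j psi_{j-k}   (c_k = 0 for k > q),
using gamma(-m) = gamma(m).
psi-weights needed (psi_j = theta_j + sum_i phi_i psi_{j-i}):
  psi_1 = theta_1 + phi_1 = -0.104 + (0.504) = 0.4
Right-hand sides:
  c_0 = sigma^2 (1 + theta_1 psi_1) = 4 * (1 + (-0.104)(0.4)) = 4 * 0.9584 = 3.8336
  c_1 = sigma^2 theta_1 = 4 * (-0.104) = -0.416
  c_2 = 0
Equations for k = 0, 1, 2 (AR order 2, c_2 = 0):
  (E0) gamma(0) = phi_1 gamma(1) + phi_2 gamma(2) + c_0
  (E1) gamma(1) = phi_1 gamma(0) + phi_2 gamma(1) + c_1
  (E2) gamma(2) = phi_1 gamma(1) + phi_2 gamma(0)
From (E1): gamma(1) = A gamma(0) + B with
  A = phi_1 / (1 - phi_2) = 0.504 / 1.212 = 0.415842,   B = c_1 / (1 - phi_2) = -0.416 / 1.212 = -0.343234.
Insert (E2) into (E0): gamma(0) (1 - phi_2^2) = phi_1 (1 + phi_2) gamma(1) + c_0.
  phi_1 (1 + phi_2) = (0.504)(0.788) = 0.397152,   1 - phi_2^2 = 0.955056.
Replace gamma(1) by A gamma(0) + B and collect gamma(0):
  gamma(0) [0.955056 - (0.397152)(0.415842)] = (0.397152)(-0.343234) + 3.8336
  gamma(0) * 0.789904 = 3.697284
  gamma(0) = 3.697284 / 0.789904 = 4.680677.
Therefore gamma(0) = 4.6807 (to 4 decimal places).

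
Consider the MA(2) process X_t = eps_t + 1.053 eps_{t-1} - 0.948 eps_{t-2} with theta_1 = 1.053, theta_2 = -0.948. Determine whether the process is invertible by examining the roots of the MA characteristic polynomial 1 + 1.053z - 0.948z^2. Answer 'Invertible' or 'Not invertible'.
\text{Not invertible}

The MA(q) characteristic polynomial is P(z) = 1 + 1.053z - 0.948z^2.
Invertibility requires all roots to lie outside the unit circle, i.e. |z| > 1 for every root.
Set 1 + (1.053) z + (-0.948) z^2 = 0, i.e. a z^2 + b z + c = 0 with a = -0.948, b = 1.053, c = 1.
Discriminant D = b^2 - 4ac = (1.053)^2 - 4*(-0.948)*1 = 1.108809 - (-3.792) = 4.900809.
D >= 0, so the roots are real: z = (-b +/- sqrt(D)) / (2a) = (-1.053 +/- 2.213777) / (-1.896).
  z_1 = (-1.053 + 2.213777) / (-1.896) = -0.6122,   |z_1| = 0.6122.
  z_2 = (-1.053 - 2.213777) / (-1.896) = 1.723,   |z_2| = 1.723.
Moduli of all roots: 0.6122, 1.7230.
All moduli strictly greater than 1? No.
Verdict: Not invertible.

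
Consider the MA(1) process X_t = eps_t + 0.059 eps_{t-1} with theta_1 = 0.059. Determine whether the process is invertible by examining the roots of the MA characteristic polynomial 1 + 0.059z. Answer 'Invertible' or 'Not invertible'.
\text{Invertible}

The MA(q) characteristic polynomial is P(z) = 1 + 0.059z.
Invertibility requires all roots to lie outside the unit circle, i.e. |z| > 1 for every root.
This is linear in z: 1 + (0.059) z = 0  =>  z = -1/(0.059) = -16.949153,  |z| = 16.949153.
Moduli of all roots: 16.9492.
All moduli strictly greater than 1? Yes.
Verdict: Invertible.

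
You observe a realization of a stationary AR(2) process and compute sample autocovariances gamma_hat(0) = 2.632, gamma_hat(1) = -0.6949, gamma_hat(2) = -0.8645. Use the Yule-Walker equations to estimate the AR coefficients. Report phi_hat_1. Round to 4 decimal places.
\hat\phi_{1} = -0.3770

The Yule-Walker equations for an AR(p) process read, in matrix form,
  Gamma_p phi = r_p,   with   (Gamma_p)_{ij} = gamma(|i - j|),
                       (r_p)_i = gamma(i),   i,j = 1..p.
Substitute the sample gammas (Toeplitz matrix and right-hand side of size 2):
  Gamma_p = [[2.632, -0.6949], [-0.6949, 2.632]]
  r_p     = [-0.6949, -0.8645]
Written out:
  2.632 phi_1 - 0.6949 phi_2 = -0.6949
  -0.6949 phi_1 + 2.632 phi_2 = -0.8645
Solve by Cramer's rule:
  det = gamma(0)^2 - gamma(1)^2 = (2.632)^2 - (-0.6949)^2 = 6.927424 - 0.48288601 = 6.44453799
  phi_hat_1 = [gamma(1) gamma(0) - gamma(1) gamma(2)] / det = [(-0.6949)(2.632) - (-0.6949)(-0.8645)] / 6.44453799 = -2.42971785 / 6.44453799 = -0.377
  phi_hat_2 = [gamma(0) gamma(2) - gamma(1)^2] / det = [(2.632)(-0.8645) - (-0.6949)^2] / 6.44453799 = -2.75825001 / 6.44453799 = -0.428
So phi_hat = [-0.3770, -0.4280].
Therefore phi_hat_1 = -0.3770.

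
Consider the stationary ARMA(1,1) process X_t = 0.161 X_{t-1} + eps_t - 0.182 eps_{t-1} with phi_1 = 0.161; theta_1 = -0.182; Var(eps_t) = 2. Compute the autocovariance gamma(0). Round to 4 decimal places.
\gamma(0) = 2.0009

Multiply the model equation by X_{t-k} and take expectations. With theta_0 = psi_0 = 1 and psi_j the MA(infinity) weights, this gives
  gamma(k) - sum_i phi_i gamma(k-i) = c_k,
  c_k = sigma^2 * sum_{j=k..q} theta_j psi_{j-k}   (c_k = 0 for k > q),
using gamma(-m) = gamma(m).
psi-weights needed (psi_j = theta_j + sum_i phi_i psi_{j-i}):
  psi_1 = theta_1 + phi_1 = -0.182 + (0.161) = -0.021
Right-hand sides:
  c_0 = sigma^2 (1 + theta_1 psi_1) = 2 * (1 + (-0.182)(-0.021)) = 2 * 1.003822 = 2.007644
  c_1 = sigma^2 theta_1 = 2 * (-0.182) = -0.364
  c_2 = 0
Equations for k = 0 and k = 1 (AR order 1):
  gamma(0) = phi_1 gamma(1) + c_0
  gamma(1) = phi_1 gamma(0) + c_1
Substituting the second into the first: gamma(0) (1 - phi_1^2) = c_0 + phi_1 c_1, so
  gamma(0) = (c_0 + phi_1 c_1) / (1 - phi_1^2) = (2.007644 + (0.161)(-0.364)) / (1 - (0.161)^2) = 1.94904 / 0.974079 = 2.000905.
Therefore gamma(0) = 2.0009 (to 4 decimal places).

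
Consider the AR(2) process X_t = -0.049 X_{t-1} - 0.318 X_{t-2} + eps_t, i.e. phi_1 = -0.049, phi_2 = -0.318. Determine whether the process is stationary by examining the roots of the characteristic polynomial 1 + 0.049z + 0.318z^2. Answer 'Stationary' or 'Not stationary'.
\text{Stationary}

The AR(p) characteristic polynomial is P(z) = 1 + 0.049z + 0.318z^2.
Stationarity requires all roots to lie outside the unit circle, i.e. |z| > 1 for every root.
Set 1 + (0.049) z + (0.318) z^2 = 0, i.e. a z^2 + b z + c = 0 with a = 0.318, b = 0.049, c = 1.
Discriminant D = b^2 - 4ac = (0.049)^2 - 4*(0.318)*1 = 0.002401 - (1.272) = -1.269599.
D < 0, so the roots are the complex-conjugate pair z = (-b +/- i sqrt(-D)) / (2a) = -0.077 +/- 1.7716i.
For a conjugate pair |z|^2 = z * conj(z) = (product of roots) = c/a = 1/(0.318) = 3.144654, so |z| = sqrt(3.144654) = 1.7733 for both roots.
Moduli of all roots: 1.7733, 1.7733.
All moduli strictly greater than 1? Yes.
Verdict: Stationary.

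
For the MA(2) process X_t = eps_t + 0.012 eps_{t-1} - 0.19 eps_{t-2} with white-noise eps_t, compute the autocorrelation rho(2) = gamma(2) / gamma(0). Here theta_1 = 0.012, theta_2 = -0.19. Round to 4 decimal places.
\rho(2) = -0.1834

For an MA(q) process with theta_0 = 1, the autocovariance is
  gamma(k) = sigma^2 * sum_{i=0..q-k} theta_i * theta_{i+k},
and rho(k) = gamma(k) / gamma(0). Sigma^2 cancels.
  numerator   = (1)*(-0.19) = -0.19.
  denominator = (1)^2 + (0.012)^2 + (-0.19)^2 = 1.036244.
  rho(2) = -0.19 / 1.036244 = -0.1834.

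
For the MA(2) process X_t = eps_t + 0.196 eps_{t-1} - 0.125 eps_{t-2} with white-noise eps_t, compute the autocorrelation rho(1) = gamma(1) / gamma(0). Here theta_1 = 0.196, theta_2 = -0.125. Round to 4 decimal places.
\rho(1) = 0.1627

For an MA(q) process with theta_0 = 1, the autocovariance is
  gamma(k) = sigma^2 * sum_{i=0..q-k} theta_i * theta_{i+k},
and rho(k) = gamma(k) / gamma(0). Sigma^2 cancels.
  numerator   = (1)*(0.196) + (0.196)*(-0.125) = 0.1715.
  denominator = (1)^2 + (0.196)^2 + (-0.125)^2 = 1.054041.
  rho(1) = 0.1715 / 1.054041 = 0.1627.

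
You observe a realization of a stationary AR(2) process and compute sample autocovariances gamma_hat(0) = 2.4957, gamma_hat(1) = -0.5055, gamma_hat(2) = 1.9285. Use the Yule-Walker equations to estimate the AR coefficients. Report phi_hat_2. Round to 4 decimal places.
\hat\phi_{2} = 0.7630

The Yule-Walker equations for an AR(p) process read, in matrix form,
  Gamma_p phi = r_p,   with   (Gamma_p)_{ij} = gamma(|i - j|),
                       (r_p)_i = gamma(i),   i,j = 1..p.
Substitute the sample gammas (Toeplitz matrix and right-hand side of size 2):
  Gamma_p = [[2.4957, -0.5055], [-0.5055, 2.4957]]
  r_p     = [-0.5055, 1.9285]
Written out:
  2.4957 phi_1 - 0.5055 phi_2 = -0.5055
  -0.5055 phi_1 + 2.4957 phi_2 = 1.9285
Solve by Cramer's rule:
  det = gamma(0)^2 - gamma(1)^2 = (2.4957)^2 - (-0.5055)^2 = 6.22851849 - 0.25553025 = 5.97298824
  phi_hat_1 = [gamma(1) gamma(0) - gamma(1) gamma(2)] / det = [(-0.5055)(2.4957) - (-0.5055)(1.9285)] / 5.97298824 = -0.2867196 / 5.97298824 = -0.048
  phi_hat_2 = [gamma(0) gamma(2) - gamma(1)^2] / det = [(2.4957)(1.9285) - (-0.5055)^2] / 5.97298824 = 4.5574272 / 5.97298824 = 0.763
So phi_hat = [-0.0480, 0.7630].
Therefore phi_hat_2 = 0.7630.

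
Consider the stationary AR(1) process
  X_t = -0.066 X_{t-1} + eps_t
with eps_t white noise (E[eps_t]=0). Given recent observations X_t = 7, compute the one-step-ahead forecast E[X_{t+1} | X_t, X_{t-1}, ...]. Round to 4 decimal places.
E[X_{t+1} \mid \mathcal F_t] = -0.4620

For an AR(p) model X_t = c + sum_i phi_i X_{t-i} + eps_t, the
one-step-ahead conditional mean is
  E[X_{t+1} | X_t, ...] = c + sum_i phi_i X_{t+1-i}.
Substitute known values:
  E[X_{t+1} | ...] = (-0.066) * (7)
                   = -0.4620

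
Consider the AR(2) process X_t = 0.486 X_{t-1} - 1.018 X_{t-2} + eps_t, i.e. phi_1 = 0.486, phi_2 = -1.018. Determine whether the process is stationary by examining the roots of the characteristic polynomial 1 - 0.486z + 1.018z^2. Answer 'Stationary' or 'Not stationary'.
\text{Not stationary}

The AR(p) characteristic polynomial is P(z) = 1 - 0.486z + 1.018z^2.
Stationarity requires all roots to lie outside the unit circle, i.e. |z| > 1 for every root.
Set 1 + (-0.486) z + (1.018) z^2 = 0, i.e. a z^2 + b z + c = 0 with a = 1.018, b = -0.486, c = 1.
Discriminant D = b^2 - 4ac = (-0.486)^2 - 4*(1.018)*1 = 0.236196 - (4.072) = -3.835804.
D < 0, so the roots are the complex-conjugate pair z = (-b +/- i sqrt(-D)) / (2a) = 0.2387 +/- 0.9619i.
For a conjugate pair |z|^2 = z * conj(z) = (product of roots) = c/a = 1/(1.018) = 0.982318, so |z| = sqrt(0.982318) = 0.9911 for both roots.
Moduli of all roots: 0.9911, 0.9911.
All moduli strictly greater than 1? No.
Verdict: Not stationary.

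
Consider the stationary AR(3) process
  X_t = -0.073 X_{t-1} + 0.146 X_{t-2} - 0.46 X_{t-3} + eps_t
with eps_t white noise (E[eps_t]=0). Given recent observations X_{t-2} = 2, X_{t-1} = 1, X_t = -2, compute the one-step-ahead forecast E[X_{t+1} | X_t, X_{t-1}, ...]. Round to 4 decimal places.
E[X_{t+1} \mid \mathcal F_t] = -0.6280

For an AR(p) model X_t = c + sum_i phi_i X_{t-i} + eps_t, the
one-step-ahead conditional mean is
  E[X_{t+1} | X_t, ...] = c + sum_i phi_i X_{t+1-i}.
Substitute known values:
  E[X_{t+1} | ...] = (-0.073) * (-2) + (0.146) * (1) + (-0.46) * (2)
                   = -0.6280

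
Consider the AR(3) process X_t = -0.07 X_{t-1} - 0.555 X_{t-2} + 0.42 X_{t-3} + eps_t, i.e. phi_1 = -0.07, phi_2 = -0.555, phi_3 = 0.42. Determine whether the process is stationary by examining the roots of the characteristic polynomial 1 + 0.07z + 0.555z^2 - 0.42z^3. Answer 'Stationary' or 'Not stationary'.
\text{Stationary}

The AR(p) characteristic polynomial is P(z) = 1 + 0.07z + 0.555z^2 - 0.42z^3.
Stationarity requires all roots to lie outside the unit circle, i.e. |z| > 1 for every root.
Degree 3: look for a simple real root z0 first, then factor out (1 - z/z0) and solve the remaining quadratic.
Testing z0 = 2: P(2) = 1 + (0.07)(2) + (0.555)(2)^2 + (-0.42)(2)^3
  = 1 + (0.14) + (2.22) + (-3.36) = 0.  So z_0 = 2 is a root, |z_0| = 2.
Divide out the factor (1 - 0.5 z) = (1 - z/z0) (since 1/z0 = 0.5):
  P(z) = (1 - 0.5 z)(1 + (0.57) z + (0.84) z^2)
  [check: z-coef 0.57 - (0.5) = 0.07; z^2-coef 0.84 - (0.5)(0.57) = 0.555; z^3-coef -(0.5)(0.84) = -0.42.]
Remaining roots from the quadratic factor 1 + (0.57) z + (0.84) z^2:
  Set 1 + (0.57) z + (0.84) z^2 = 0, i.e. a z^2 + b z + c = 0 with a = 0.84, b = 0.57, c = 1.
  Discriminant D = b^2 - 4ac = (0.57)^2 - 4*(0.84)*1 = 0.3249 - (3.36) = -3.0351.
  D < 0, so the roots are the complex-conjugate pair z = (-b +/- i sqrt(-D)) / (2a) = -0.3393 +/- 1.037i.
  For a conjugate pair |z|^2 = z * conj(z) = (product of roots) = c/a = 1/(0.84) = 1.190476, so |z| = sqrt(1.190476) = 1.0911 for both roots.
Moduli of all roots: 2.0000, 1.0911, 1.0911.
All moduli strictly greater than 1? Yes.
Verdict: Stationary.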